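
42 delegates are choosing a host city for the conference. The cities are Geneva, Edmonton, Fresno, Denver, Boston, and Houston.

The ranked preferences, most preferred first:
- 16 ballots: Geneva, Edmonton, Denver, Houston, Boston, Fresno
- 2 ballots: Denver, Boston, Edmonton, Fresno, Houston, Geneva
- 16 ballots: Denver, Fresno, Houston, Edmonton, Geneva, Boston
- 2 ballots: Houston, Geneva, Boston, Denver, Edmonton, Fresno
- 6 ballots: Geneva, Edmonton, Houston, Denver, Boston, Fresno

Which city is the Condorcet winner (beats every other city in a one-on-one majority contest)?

Geneva vs Edmonton: 24–18
Geneva vs Fresno: 24–18
Geneva vs Denver: 24–18
Geneva vs Boston: 40–2
Geneva vs Houston: 22–20
Geneva beats every other city.

Geneva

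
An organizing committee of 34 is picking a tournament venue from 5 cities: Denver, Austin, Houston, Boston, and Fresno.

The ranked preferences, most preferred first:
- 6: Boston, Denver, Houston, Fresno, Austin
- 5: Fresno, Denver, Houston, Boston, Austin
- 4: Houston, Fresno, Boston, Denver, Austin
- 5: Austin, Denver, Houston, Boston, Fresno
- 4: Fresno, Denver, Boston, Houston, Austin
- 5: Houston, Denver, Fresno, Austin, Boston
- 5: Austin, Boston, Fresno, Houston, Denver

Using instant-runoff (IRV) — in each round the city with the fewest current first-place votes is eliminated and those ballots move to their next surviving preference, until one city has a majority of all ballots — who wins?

Houston

Round 1: Denver 0, Austin 10, Houston 9, Boston 6, Fresno 9. Denver eliminated.
Round 2: Austin 10, Houston 9, Boston 6, Fresno 9. Boston eliminated.
Round 3: Austin 10, Houston 15, Fresno 9. Fresno eliminated.
Round 4: Austin 10, Houston 24. Houston has a majority (≥18).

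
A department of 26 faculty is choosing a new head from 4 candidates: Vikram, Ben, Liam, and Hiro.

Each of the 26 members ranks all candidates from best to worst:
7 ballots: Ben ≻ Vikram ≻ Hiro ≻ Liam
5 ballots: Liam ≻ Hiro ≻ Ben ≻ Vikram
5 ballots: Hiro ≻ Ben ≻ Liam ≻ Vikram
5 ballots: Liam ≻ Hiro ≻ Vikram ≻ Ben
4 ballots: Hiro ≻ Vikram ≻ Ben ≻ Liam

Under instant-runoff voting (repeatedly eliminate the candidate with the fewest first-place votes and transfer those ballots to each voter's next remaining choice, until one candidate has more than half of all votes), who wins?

Hiro

Round 1: Vikram 0, Ben 7, Liam 10, Hiro 9. Vikram eliminated.
Round 2: Ben 7, Liam 10, Hiro 9. Ben eliminated.
Round 3: Liam 10, Hiro 16. Hiro has a majority (≥14).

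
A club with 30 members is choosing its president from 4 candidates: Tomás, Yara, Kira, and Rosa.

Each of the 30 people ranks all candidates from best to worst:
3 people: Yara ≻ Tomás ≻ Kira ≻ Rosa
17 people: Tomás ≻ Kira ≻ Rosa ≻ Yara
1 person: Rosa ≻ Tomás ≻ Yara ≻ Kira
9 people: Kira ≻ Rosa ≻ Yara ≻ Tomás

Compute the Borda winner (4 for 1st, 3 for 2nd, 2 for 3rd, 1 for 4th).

Kira

Tomás: 3×3 + 17×4 + 1×3 + 9×1 = 89
Yara: 3×4 + 17×1 + 1×2 + 9×2 = 49
Kira: 3×2 + 17×3 + 1×1 + 9×4 = 94
Rosa: 3×1 + 17×2 + 1×4 + 9×3 = 68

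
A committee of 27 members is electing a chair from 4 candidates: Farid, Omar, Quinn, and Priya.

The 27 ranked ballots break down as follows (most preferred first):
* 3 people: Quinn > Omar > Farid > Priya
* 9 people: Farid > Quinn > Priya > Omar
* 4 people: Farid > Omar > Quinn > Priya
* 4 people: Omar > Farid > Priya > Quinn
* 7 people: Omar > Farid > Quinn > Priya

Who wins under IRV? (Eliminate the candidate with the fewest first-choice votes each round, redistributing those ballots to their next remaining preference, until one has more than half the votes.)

Omar

Round 1: Farid 13, Omar 11, Quinn 3, Priya 0. Priya eliminated.
Round 2: Farid 13, Omar 11, Quinn 3. Quinn eliminated.
Round 3: Farid 13, Omar 14. Omar has a majority (≥14).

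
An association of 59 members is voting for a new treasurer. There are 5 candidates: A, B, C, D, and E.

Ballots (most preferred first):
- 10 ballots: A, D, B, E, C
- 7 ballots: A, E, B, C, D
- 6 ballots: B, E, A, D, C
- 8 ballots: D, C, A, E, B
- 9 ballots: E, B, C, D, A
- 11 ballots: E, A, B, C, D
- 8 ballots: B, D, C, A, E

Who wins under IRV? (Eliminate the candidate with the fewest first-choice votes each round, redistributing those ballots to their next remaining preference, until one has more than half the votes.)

A

Round 1: A 17, B 14, C 0, D 8, E 20. C eliminated.
Round 2: A 17, B 14, D 8, E 20. D eliminated.
Round 3: A 25, B 14, E 20. B eliminated.
Round 4: A 33, E 26. A has a majority (≥30).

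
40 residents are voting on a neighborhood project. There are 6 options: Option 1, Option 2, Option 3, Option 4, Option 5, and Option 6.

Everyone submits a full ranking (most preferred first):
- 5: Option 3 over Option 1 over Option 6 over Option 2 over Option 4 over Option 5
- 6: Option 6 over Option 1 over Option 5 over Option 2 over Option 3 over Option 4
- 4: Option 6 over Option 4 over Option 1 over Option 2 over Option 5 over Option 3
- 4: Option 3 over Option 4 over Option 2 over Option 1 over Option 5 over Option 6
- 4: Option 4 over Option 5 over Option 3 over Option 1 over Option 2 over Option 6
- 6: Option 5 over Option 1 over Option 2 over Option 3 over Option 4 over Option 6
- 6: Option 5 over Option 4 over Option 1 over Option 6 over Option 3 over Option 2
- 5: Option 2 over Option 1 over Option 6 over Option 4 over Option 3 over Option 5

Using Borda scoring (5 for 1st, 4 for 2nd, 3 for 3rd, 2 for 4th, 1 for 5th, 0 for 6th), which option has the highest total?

Option 1: 5×4 + 6×4 + 4×3 + 4×2 + 4×2 + 6×4 + 6×3 + 5×4 = 134
Option 2: 5×2 + 6×2 + 4×2 + 4×3 + 4×1 + 6×3 + 6×0 + 5×5 = 89
Option 3: 5×5 + 6×1 + 4×0 + 4×5 + 4×3 + 6×2 + 6×1 + 5×1 = 86
Option 4: 5×1 + 6×0 + 4×4 + 4×4 + 4×5 + 6×1 + 6×4 + 5×2 = 97
Option 5: 5×0 + 6×3 + 4×1 + 4×1 + 4×4 + 6×5 + 6×5 + 5×0 = 102
Option 6: 5×3 + 6×5 + 4×5 + 4×0 + 4×0 + 6×0 + 6×2 + 5×3 = 92

Option 1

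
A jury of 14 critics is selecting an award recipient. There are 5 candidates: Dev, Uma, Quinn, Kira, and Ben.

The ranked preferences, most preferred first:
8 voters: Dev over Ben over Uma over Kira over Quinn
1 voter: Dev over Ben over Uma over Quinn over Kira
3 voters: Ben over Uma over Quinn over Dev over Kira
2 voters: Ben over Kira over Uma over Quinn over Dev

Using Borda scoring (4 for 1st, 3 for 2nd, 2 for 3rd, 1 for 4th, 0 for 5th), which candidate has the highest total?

Dev: 8×4 + 1×4 + 3×1 + 2×0 = 39
Uma: 8×2 + 1×2 + 3×3 + 2×2 = 31
Quinn: 8×0 + 1×1 + 3×2 + 2×1 = 9
Kira: 8×1 + 1×0 + 3×0 + 2×3 = 14
Ben: 8×3 + 1×3 + 3×4 + 2×4 = 47

Ben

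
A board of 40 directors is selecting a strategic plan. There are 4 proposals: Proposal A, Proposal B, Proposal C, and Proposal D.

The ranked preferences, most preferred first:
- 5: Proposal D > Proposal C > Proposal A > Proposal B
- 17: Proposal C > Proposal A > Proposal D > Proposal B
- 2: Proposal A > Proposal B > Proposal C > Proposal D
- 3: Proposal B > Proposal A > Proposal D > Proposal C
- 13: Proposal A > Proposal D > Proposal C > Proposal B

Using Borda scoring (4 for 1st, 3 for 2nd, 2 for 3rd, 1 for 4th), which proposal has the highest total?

Proposal A

Proposal A: 5×2 + 17×3 + 2×4 + 3×3 + 13×4 = 130
Proposal B: 5×1 + 17×1 + 2×3 + 3×4 + 13×1 = 53
Proposal C: 5×3 + 17×4 + 2×2 + 3×1 + 13×2 = 116
Proposal D: 5×4 + 17×2 + 2×1 + 3×2 + 13×3 = 101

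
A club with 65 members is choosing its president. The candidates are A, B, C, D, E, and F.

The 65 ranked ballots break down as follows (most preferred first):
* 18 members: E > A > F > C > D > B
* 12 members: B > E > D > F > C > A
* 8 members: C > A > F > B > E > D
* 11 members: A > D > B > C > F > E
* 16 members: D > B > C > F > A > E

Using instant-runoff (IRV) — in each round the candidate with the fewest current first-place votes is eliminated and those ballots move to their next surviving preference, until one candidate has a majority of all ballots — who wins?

A

Round 1: A 11, B 12, C 8, D 16, E 18, F 0. F eliminated.
Round 2: A 11, B 12, C 8, D 16, E 18. C eliminated.
Round 3: A 19, B 12, D 16, E 18. B eliminated.
Round 4: A 19, D 16, E 30. D eliminated.
Round 5: A 35, E 30. A has a majority (≥33).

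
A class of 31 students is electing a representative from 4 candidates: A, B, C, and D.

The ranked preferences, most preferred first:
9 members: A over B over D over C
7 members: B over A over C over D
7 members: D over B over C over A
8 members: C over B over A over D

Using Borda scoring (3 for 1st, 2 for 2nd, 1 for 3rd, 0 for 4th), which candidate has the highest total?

A: 9×3 + 7×2 + 7×0 + 8×1 = 49
B: 9×2 + 7×3 + 7×2 + 8×2 = 69
C: 9×0 + 7×1 + 7×1 + 8×3 = 38
D: 9×1 + 7×0 + 7×3 + 8×0 = 30

B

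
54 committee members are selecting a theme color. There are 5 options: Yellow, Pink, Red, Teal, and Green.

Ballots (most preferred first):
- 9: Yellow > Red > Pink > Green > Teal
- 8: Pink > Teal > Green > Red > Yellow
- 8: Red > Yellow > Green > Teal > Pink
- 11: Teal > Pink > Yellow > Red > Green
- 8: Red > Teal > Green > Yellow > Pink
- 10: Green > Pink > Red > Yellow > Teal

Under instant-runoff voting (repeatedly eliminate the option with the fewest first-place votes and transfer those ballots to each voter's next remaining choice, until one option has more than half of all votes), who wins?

Round 1: Yellow 9, Pink 8, Red 16, Teal 11, Green 10. Pink eliminated.
Round 2: Yellow 9, Red 16, Teal 19, Green 10. Yellow eliminated.
Round 3: Red 25, Teal 19, Green 10. Green eliminated.
Round 4: Red 35, Teal 19. Red has a majority (≥28).

Red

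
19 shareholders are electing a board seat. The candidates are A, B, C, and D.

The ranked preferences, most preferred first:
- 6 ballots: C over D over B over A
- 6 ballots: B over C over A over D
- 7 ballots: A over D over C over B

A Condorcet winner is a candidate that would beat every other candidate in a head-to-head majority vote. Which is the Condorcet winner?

C

C vs A: 12–7
C vs B: 13–6
C vs D: 12–7
C beats every other candidate.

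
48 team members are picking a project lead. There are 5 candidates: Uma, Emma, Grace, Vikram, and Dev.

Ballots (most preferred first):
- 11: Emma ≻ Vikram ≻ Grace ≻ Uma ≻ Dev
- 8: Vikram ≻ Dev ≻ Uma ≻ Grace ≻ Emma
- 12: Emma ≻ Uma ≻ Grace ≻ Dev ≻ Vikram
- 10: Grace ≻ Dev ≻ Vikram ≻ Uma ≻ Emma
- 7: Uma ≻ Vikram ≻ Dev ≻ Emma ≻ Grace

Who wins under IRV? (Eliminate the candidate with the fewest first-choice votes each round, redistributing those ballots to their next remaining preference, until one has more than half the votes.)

Round 1: Uma 7, Emma 23, Grace 10, Vikram 8, Dev 0. Dev eliminated.
Round 2: Uma 7, Emma 23, Grace 10, Vikram 8. Uma eliminated.
Round 3: Emma 23, Grace 10, Vikram 15. Grace eliminated.
Round 4: Emma 23, Vikram 25. Vikram has a majority (≥25).

Vikram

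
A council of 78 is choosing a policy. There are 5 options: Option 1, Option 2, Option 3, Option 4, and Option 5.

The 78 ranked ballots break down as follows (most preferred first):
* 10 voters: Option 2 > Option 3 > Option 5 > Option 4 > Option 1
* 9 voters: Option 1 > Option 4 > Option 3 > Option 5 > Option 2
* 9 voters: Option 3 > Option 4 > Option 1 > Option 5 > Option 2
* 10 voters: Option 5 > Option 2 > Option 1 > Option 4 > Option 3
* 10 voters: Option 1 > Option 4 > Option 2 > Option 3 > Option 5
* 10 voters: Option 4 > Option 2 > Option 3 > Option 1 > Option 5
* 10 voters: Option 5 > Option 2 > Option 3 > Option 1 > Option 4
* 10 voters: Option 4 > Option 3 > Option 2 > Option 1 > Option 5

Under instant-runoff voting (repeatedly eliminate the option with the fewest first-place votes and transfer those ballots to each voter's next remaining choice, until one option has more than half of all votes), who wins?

Round 1: Option 1 19, Option 2 10, Option 3 9, Option 4 20, Option 5 20. Option 3 eliminated.
Round 2: Option 1 19, Option 2 10, Option 4 29, Option 5 20. Option 2 eliminated.
Round 3: Option 1 19, Option 4 29, Option 5 30. Option 1 eliminated.
Round 4: Option 4 48, Option 5 30. Option 4 has a majority (≥40).

Option 4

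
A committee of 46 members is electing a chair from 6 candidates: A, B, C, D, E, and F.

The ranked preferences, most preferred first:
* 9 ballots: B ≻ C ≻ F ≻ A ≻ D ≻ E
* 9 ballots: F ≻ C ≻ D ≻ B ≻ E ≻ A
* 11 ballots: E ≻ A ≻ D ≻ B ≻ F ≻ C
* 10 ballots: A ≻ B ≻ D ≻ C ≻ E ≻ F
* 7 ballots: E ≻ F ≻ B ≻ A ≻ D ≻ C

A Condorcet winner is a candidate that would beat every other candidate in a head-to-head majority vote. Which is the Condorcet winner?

B

B vs A: 25–21
B vs C: 37–9
B vs D: 26–20
B vs E: 28–18
B vs F: 30–16
B beats every other candidate.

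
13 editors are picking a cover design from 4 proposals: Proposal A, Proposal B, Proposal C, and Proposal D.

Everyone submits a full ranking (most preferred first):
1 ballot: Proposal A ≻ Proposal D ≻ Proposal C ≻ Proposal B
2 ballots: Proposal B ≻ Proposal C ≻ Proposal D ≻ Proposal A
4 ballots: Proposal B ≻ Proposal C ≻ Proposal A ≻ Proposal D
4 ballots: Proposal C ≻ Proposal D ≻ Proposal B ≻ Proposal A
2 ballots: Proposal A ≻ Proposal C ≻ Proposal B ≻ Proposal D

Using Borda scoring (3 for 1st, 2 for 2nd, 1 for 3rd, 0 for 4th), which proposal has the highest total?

Proposal C

Proposal A: 1×3 + 2×0 + 4×1 + 4×0 + 2×3 = 13
Proposal B: 1×0 + 2×3 + 4×3 + 4×1 + 2×1 = 24
Proposal C: 1×1 + 2×2 + 4×2 + 4×3 + 2×2 = 29
Proposal D: 1×2 + 2×1 + 4×0 + 4×2 + 2×0 = 12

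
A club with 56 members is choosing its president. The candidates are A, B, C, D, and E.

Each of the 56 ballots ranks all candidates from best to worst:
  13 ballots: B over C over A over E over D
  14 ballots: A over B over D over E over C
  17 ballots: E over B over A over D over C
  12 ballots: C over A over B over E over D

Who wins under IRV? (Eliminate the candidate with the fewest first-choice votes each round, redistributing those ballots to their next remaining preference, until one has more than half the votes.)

A

Round 1: A 14, B 13, C 12, D 0, E 17. D eliminated.
Round 2: A 14, B 13, C 12, E 17. C eliminated.
Round 3: A 26, B 13, E 17. B eliminated.
Round 4: A 39, E 17. A has a majority (≥29).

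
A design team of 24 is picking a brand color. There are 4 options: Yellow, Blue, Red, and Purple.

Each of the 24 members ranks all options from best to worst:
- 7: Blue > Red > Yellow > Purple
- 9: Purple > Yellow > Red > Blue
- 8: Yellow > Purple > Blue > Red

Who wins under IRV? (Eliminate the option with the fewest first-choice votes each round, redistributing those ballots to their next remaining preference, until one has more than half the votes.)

Round 1: Yellow 8, Blue 7, Red 0, Purple 9. Red eliminated.
Round 2: Yellow 8, Blue 7, Purple 9. Blue eliminated.
Round 3: Yellow 15, Purple 9. Yellow has a majority (≥13).

Yellow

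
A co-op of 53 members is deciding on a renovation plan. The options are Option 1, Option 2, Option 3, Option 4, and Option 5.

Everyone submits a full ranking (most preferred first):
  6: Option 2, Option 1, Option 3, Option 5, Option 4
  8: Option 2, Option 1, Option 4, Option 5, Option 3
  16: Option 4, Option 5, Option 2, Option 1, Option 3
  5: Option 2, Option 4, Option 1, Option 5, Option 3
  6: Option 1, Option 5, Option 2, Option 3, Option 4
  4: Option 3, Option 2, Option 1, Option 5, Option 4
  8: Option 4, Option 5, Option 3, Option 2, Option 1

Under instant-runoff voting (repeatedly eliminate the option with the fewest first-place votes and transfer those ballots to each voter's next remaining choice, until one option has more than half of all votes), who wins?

Round 1: Option 1 6, Option 2 19, Option 3 4, Option 4 24, Option 5 0. Option 5 eliminated.
Round 2: Option 1 6, Option 2 19, Option 3 4, Option 4 24. Option 3 eliminated.
Round 3: Option 1 6, Option 2 23, Option 4 24. Option 1 eliminated.
Round 4: Option 2 29, Option 4 24. Option 2 has a majority (≥27).

Option 2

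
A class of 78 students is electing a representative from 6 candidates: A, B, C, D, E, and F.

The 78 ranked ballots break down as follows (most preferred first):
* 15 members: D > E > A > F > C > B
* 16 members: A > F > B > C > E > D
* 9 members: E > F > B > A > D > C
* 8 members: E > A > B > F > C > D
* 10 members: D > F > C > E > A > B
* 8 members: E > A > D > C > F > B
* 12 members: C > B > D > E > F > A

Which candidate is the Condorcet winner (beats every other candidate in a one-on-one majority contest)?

E

E vs A: 62–16
E vs B: 50–28
E vs C: 40–38
E vs D: 41–37
E vs F: 52–26
E beats every other candidate.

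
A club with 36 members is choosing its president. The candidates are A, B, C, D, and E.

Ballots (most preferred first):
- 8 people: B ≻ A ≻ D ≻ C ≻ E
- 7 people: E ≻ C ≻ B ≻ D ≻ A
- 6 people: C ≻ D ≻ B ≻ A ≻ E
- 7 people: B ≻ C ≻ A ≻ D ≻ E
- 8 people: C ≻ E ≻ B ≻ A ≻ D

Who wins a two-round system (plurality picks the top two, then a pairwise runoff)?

Round 1 first-place votes: A 0, B 15, C 14, D 0, E 7. B and C advance.
Runoff: B is ranked above C on 15 ballots, C above B on 21.

C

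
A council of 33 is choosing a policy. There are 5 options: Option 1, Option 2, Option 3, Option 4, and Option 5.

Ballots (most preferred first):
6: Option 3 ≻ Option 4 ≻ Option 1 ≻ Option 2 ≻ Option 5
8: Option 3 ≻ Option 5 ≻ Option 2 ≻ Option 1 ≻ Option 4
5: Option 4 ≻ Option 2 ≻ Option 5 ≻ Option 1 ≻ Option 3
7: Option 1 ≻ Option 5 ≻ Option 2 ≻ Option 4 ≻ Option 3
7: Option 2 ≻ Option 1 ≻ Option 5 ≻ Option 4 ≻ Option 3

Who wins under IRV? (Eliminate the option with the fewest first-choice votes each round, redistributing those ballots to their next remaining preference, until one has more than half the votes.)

Round 1: Option 1 7, Option 2 7, Option 3 14, Option 4 5, Option 5 0. Option 5 eliminated.
Round 2: Option 1 7, Option 2 7, Option 3 14, Option 4 5. Option 4 eliminated.
Round 3: Option 1 7, Option 2 12, Option 3 14. Option 1 eliminated.
Round 4: Option 2 19, Option 3 14. Option 2 has a majority (≥17).

Option 2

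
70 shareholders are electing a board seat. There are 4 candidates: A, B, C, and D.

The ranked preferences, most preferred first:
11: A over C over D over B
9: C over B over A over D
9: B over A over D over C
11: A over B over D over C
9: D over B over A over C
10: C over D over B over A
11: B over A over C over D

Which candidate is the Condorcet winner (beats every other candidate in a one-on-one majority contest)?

B vs A: 48–22
B vs C: 40–30
B vs D: 40–30
B beats every other candidate.

B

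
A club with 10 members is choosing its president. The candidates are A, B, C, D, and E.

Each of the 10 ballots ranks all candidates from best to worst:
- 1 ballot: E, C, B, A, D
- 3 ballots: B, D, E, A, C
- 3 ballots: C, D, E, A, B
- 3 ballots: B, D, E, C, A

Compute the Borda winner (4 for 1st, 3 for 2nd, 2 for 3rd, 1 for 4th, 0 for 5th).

D

A: 1×1 + 3×1 + 3×1 + 3×0 = 7
B: 1×2 + 3×4 + 3×0 + 3×4 = 26
C: 1×3 + 3×0 + 3×4 + 3×1 = 18
D: 1×0 + 3×3 + 3×3 + 3×3 = 27
E: 1×4 + 3×2 + 3×2 + 3×2 = 22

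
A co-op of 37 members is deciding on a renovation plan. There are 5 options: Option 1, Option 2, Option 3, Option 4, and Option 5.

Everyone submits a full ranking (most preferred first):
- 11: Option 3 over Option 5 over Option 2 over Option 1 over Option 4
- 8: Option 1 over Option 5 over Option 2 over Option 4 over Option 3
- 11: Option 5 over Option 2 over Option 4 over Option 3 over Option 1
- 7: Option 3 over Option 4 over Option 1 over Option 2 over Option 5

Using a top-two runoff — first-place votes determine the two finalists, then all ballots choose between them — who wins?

Option 5

Round 1 first-place votes: Option 1 8, Option 2 0, Option 3 18, Option 4 0, Option 5 11. Option 3 and Option 5 advance.
Runoff: Option 3 is ranked above Option 5 on 18 ballots, Option 5 above Option 3 on 19.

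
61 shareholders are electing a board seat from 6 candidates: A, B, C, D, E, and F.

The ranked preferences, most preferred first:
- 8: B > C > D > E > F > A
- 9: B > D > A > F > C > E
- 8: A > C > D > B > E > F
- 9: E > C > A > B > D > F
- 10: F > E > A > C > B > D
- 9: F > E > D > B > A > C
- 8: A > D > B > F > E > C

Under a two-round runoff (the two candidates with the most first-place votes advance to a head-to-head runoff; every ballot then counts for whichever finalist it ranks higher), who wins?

B

Round 1 first-place votes: A 16, B 17, C 0, D 0, E 9, F 19. F and B advance.
Runoff: F is ranked above B on 19 ballots, B above F on 42.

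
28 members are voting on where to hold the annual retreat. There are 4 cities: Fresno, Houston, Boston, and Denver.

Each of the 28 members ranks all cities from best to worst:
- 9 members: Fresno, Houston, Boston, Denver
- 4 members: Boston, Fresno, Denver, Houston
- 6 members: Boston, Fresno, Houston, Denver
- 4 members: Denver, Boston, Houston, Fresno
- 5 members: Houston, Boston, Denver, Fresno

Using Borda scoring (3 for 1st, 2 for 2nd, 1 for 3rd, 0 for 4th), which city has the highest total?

Boston

Fresno: 9×3 + 4×2 + 6×2 + 4×0 + 5×0 = 47
Houston: 9×2 + 4×0 + 6×1 + 4×1 + 5×3 = 43
Boston: 9×1 + 4×3 + 6×3 + 4×2 + 5×2 = 57
Denver: 9×0 + 4×1 + 6×0 + 4×3 + 5×1 = 21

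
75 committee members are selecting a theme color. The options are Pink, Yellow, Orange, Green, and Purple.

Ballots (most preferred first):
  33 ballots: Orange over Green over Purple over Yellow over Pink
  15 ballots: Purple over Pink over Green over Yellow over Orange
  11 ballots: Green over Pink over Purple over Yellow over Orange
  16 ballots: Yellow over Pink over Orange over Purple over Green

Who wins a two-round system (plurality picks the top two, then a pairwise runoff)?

Yellow

Round 1 first-place votes: Pink 0, Yellow 16, Orange 33, Green 11, Purple 15. Orange and Yellow advance.
Runoff: Orange is ranked above Yellow on 33 ballots, Yellow above Orange on 42.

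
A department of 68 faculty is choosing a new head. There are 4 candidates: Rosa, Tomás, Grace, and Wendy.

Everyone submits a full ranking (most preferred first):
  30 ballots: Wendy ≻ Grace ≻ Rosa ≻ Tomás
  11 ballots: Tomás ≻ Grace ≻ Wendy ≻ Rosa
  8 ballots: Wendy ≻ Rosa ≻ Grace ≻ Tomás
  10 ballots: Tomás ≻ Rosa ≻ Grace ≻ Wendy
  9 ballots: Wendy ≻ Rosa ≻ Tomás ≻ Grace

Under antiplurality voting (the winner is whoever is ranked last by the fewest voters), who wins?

Last-place votes: Rosa 11, Tomás 38, Grace 9, Wendy 10.

Grace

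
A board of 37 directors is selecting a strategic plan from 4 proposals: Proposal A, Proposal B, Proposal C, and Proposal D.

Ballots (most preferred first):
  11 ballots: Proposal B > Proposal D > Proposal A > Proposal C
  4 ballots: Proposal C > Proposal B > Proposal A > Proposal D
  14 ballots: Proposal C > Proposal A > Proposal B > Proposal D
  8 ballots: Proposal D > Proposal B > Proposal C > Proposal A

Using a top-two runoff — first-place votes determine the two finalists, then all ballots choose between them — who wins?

Round 1 first-place votes: Proposal A 0, Proposal B 11, Proposal C 18, Proposal D 8. Proposal C and Proposal B advance.
Runoff: Proposal C is ranked above Proposal B on 18 ballots, Proposal B above Proposal C on 19.

Proposal B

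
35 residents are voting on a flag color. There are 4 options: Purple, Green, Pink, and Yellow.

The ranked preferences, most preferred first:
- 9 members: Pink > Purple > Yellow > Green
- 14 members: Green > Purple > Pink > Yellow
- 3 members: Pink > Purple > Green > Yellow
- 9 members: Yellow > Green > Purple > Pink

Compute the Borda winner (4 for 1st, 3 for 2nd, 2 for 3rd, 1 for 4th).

Purple: 9×3 + 14×3 + 3×3 + 9×2 = 96
Green: 9×1 + 14×4 + 3×2 + 9×3 = 98
Pink: 9×4 + 14×2 + 3×4 + 9×1 = 85
Yellow: 9×2 + 14×1 + 3×1 + 9×4 = 71

Green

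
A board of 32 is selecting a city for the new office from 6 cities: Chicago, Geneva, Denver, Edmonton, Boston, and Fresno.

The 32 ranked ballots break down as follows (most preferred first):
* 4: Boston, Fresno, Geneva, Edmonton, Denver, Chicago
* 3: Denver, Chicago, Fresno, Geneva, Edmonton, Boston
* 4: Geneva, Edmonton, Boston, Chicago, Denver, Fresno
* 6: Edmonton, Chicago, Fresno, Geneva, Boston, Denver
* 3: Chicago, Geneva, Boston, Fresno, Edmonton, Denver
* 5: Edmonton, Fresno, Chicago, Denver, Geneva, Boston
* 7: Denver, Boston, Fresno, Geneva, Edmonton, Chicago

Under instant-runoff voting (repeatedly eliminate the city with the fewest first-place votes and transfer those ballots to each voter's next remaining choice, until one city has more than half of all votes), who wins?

Round 1: Chicago 3, Geneva 4, Denver 10, Edmonton 11, Boston 4, Fresno 0. Fresno eliminated.
Round 2: Chicago 3, Geneva 4, Denver 10, Edmonton 11, Boston 4. Chicago eliminated.
Round 3: Geneva 7, Denver 10, Edmonton 11, Boston 4. Boston eliminated.
Round 4: Geneva 11, Denver 10, Edmonton 11. Denver eliminated.
Round 5: Geneva 21, Edmonton 11. Geneva has a majority (≥17).

Geneva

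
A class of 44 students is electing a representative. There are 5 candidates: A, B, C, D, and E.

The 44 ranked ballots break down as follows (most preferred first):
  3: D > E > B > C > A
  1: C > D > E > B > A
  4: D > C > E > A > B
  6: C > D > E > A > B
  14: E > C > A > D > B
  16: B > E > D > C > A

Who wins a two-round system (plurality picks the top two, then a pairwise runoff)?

E

Round 1 first-place votes: A 0, B 16, C 7, D 7, E 14. B and E advance.
Runoff: B is ranked above E on 16 ballots, E above B on 28.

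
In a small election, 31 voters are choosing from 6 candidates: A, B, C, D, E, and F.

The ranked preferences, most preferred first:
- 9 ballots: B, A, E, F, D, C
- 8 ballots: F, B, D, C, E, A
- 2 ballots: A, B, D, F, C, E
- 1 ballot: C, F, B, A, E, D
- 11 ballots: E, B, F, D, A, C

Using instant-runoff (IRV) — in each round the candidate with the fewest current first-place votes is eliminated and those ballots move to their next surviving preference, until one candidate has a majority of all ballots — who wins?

B

Round 1: A 2, B 9, C 1, D 0, E 11, F 8. D eliminated.
Round 2: A 2, B 9, C 1, E 11, F 8. C eliminated.
Round 3: A 2, B 9, E 11, F 9. A eliminated.
Round 4: B 11, E 11, F 9. F eliminated.
Round 5: B 20, E 11. B has a majority (≥16).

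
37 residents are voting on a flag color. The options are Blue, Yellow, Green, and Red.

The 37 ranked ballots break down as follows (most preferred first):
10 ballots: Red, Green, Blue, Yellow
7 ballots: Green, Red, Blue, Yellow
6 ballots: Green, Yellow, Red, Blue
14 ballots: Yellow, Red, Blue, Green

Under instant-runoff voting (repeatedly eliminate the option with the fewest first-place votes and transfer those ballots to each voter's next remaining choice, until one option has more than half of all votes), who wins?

Green

Round 1: Blue 0, Yellow 14, Green 13, Red 10. Blue eliminated.
Round 2: Yellow 14, Green 13, Red 10. Red eliminated.
Round 3: Yellow 14, Green 23. Green has a majority (≥19).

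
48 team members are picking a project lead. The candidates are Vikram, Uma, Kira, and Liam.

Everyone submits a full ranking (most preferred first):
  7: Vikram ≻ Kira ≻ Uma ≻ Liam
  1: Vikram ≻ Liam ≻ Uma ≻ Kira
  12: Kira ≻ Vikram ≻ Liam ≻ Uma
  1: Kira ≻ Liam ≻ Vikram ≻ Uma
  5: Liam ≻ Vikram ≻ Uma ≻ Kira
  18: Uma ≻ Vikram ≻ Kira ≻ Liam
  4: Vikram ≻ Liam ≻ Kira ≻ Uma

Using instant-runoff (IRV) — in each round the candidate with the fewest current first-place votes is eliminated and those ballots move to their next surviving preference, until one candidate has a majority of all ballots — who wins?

Round 1: Vikram 12, Uma 18, Kira 13, Liam 5. Liam eliminated.
Round 2: Vikram 17, Uma 18, Kira 13. Kira eliminated.
Round 3: Vikram 30, Uma 18. Vikram has a majority (≥25).

Vikram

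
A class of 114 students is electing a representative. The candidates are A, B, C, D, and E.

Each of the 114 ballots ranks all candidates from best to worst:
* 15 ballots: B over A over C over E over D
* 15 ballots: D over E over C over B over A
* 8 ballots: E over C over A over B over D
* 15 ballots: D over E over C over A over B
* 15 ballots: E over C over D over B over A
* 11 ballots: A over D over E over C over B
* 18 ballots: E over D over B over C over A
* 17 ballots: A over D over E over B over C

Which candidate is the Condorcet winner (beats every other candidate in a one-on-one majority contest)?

D

D vs A: 63–51
D vs B: 91–23
D vs C: 76–38
D vs E: 58–56
D beats every other candidate.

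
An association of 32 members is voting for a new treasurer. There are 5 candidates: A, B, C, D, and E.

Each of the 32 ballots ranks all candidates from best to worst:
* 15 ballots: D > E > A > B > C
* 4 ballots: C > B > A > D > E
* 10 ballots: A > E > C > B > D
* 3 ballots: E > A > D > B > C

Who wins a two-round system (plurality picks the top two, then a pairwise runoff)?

A

Round 1 first-place votes: A 10, B 0, C 4, D 15, E 3. D and A advance.
Runoff: D is ranked above A on 15 ballots, A above D on 17.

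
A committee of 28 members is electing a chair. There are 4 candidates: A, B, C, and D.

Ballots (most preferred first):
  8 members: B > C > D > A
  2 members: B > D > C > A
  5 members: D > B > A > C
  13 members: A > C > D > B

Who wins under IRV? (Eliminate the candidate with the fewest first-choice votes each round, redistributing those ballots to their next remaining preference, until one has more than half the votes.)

Round 1: A 13, B 10, C 0, D 5. C eliminated.
Round 2: A 13, B 10, D 5. D eliminated.
Round 3: A 13, B 15. B has a majority (≥15).

B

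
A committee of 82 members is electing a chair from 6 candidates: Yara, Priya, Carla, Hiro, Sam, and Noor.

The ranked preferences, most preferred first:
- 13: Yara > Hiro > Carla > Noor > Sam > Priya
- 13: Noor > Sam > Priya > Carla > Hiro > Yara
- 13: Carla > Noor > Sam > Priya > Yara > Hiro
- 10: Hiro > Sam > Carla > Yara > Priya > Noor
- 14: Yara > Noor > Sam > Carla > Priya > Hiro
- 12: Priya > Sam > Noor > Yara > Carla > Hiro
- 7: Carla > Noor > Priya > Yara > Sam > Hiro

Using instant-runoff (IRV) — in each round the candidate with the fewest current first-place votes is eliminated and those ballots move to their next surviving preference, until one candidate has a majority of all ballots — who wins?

Carla

Round 1: Yara 27, Priya 12, Carla 20, Hiro 10, Sam 0, Noor 13. Sam eliminated.
Round 2: Yara 27, Priya 12, Carla 20, Hiro 10, Noor 13. Hiro eliminated.
Round 3: Yara 27, Priya 12, Carla 30, Noor 13. Priya eliminated.
Round 4: Yara 27, Carla 30, Noor 25. Noor eliminated.
Round 5: Yara 39, Carla 43. Carla has a majority (≥42).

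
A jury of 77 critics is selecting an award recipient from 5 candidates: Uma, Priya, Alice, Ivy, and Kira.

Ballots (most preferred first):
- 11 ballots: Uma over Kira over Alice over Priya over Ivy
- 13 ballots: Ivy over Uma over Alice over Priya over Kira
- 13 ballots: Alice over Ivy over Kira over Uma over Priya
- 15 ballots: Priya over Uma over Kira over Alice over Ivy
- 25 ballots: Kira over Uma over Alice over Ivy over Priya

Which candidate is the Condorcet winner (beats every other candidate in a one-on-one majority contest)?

Uma vs Priya: 62–15
Uma vs Alice: 64–13
Uma vs Ivy: 51–26
Uma vs Kira: 39–38
Uma beats every other candidate.

Uma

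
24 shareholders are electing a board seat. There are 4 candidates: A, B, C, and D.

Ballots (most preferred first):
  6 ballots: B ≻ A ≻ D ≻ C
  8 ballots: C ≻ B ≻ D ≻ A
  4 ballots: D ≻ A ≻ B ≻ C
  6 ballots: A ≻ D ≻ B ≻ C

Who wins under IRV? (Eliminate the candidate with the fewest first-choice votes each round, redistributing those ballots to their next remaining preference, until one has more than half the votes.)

Round 1: A 6, B 6, C 8, D 4. D eliminated.
Round 2: A 10, B 6, C 8. B eliminated.
Round 3: A 16, C 8. A has a majority (≥13).

A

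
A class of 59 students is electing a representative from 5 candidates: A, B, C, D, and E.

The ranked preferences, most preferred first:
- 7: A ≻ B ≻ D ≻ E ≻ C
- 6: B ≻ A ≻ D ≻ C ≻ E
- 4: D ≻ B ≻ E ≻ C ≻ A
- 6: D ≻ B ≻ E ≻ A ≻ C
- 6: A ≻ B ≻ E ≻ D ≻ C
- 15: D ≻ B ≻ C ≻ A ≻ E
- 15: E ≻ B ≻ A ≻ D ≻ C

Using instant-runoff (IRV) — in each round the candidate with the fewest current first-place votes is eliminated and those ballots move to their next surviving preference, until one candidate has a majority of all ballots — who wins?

A

Round 1: A 13, B 6, C 0, D 25, E 15. C eliminated.
Round 2: A 13, B 6, D 25, E 15. B eliminated.
Round 3: A 19, D 25, E 15. E eliminated.
Round 4: A 34, D 25. A has a majority (≥30).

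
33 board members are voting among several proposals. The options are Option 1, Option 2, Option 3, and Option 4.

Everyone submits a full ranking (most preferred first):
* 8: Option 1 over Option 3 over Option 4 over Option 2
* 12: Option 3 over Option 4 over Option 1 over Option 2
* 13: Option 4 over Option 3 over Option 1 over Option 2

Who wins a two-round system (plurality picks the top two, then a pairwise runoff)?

Round 1 first-place votes: Option 1 8, Option 2 0, Option 3 12, Option 4 13. Option 4 and Option 3 advance.
Runoff: Option 4 is ranked above Option 3 on 13 ballots, Option 3 above Option 4 on 20.

Option 3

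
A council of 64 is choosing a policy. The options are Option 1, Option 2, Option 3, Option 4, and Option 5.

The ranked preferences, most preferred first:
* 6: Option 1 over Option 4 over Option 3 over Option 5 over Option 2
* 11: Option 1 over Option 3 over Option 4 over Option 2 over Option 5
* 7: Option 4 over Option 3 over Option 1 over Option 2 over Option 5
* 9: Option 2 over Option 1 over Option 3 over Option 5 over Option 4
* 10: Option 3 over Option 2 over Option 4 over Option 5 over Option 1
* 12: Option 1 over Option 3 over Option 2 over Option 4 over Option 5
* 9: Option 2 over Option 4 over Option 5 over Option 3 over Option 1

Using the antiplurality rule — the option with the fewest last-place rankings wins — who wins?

Option 3

Last-place votes: Option 1 19, Option 2 6, Option 3 0, Option 4 9, Option 5 30.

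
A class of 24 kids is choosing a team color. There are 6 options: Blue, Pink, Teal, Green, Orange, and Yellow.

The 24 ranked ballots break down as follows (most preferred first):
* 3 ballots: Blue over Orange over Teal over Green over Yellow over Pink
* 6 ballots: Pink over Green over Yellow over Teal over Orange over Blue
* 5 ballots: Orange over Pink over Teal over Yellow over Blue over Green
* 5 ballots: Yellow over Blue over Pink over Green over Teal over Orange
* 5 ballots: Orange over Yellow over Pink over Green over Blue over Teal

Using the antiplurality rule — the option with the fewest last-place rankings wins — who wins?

Last-place votes: Blue 6, Pink 3, Teal 5, Green 5, Orange 5, Yellow 0.

Yellow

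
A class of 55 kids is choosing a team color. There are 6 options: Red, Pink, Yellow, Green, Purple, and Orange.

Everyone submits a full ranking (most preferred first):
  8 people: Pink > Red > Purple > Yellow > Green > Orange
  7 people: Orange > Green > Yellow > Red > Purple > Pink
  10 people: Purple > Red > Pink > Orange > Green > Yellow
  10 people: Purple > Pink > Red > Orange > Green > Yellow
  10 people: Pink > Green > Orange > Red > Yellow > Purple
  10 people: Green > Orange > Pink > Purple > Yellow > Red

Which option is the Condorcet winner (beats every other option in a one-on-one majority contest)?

Pink

Pink vs Red: 38–17
Pink vs Yellow: 48–7
Pink vs Green: 38–17
Pink vs Purple: 28–27
Pink vs Orange: 38–17
Pink beats every other option.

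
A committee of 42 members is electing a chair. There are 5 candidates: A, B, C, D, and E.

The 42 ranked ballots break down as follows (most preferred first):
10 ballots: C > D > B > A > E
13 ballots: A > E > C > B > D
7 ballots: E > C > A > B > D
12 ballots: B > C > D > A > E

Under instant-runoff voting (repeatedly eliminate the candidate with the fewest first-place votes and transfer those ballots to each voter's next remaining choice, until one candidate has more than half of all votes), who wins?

C

Round 1: A 13, B 12, C 10, D 0, E 7. D eliminated.
Round 2: A 13, B 12, C 10, E 7. E eliminated.
Round 3: A 13, B 12, C 17. B eliminated.
Round 4: A 13, C 29. C has a majority (≥22).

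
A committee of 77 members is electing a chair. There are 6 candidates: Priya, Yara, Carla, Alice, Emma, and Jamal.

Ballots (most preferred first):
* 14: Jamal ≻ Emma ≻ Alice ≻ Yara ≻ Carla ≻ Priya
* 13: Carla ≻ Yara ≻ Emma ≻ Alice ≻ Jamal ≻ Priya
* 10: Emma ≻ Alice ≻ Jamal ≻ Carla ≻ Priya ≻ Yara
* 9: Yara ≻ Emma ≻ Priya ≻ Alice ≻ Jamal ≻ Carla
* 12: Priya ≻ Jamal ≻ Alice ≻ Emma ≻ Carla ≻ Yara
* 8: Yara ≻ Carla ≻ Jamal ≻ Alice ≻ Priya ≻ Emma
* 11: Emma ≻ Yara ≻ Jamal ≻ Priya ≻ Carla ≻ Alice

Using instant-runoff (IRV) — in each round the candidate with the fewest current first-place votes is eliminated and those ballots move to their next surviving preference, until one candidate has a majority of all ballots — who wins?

Round 1: Priya 12, Yara 17, Carla 13, Alice 0, Emma 21, Jamal 14. Alice eliminated.
Round 2: Priya 12, Yara 17, Carla 13, Emma 21, Jamal 14. Priya eliminated.
Round 3: Yara 17, Carla 13, Emma 21, Jamal 26. Carla eliminated.
Round 4: Yara 30, Emma 21, Jamal 26. Emma eliminated.
Round 5: Yara 41, Jamal 36. Yara has a majority (≥39).

Yara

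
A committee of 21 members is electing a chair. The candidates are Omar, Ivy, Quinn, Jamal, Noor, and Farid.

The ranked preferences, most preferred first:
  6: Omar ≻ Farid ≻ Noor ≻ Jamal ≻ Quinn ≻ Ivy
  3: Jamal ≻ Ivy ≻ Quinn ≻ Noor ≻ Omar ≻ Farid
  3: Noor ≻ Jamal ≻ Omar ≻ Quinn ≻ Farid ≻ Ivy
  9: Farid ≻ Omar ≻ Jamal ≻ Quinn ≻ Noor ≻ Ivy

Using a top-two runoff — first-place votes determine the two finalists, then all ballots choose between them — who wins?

Round 1 first-place votes: Omar 6, Ivy 0, Quinn 0, Jamal 3, Noor 3, Farid 9. Farid and Omar advance.
Runoff: Farid is ranked above Omar on 9 ballots, Omar above Farid on 12.

Omar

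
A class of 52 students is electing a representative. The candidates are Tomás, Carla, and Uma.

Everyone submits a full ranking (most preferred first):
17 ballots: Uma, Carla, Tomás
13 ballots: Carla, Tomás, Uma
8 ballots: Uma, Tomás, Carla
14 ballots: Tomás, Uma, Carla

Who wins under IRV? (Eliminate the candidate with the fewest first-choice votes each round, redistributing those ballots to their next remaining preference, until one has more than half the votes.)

Round 1: Tomás 14, Carla 13, Uma 25. Carla eliminated.
Round 2: Tomás 27, Uma 25. Tomás has a majority (≥27).

Tomás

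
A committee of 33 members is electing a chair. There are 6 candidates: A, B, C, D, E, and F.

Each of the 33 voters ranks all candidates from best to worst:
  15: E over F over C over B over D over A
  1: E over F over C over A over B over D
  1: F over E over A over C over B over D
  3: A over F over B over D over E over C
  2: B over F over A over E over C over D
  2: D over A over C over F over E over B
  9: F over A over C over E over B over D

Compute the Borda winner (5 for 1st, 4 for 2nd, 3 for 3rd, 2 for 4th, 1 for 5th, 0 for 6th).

F

A: 15×0 + 1×2 + 1×3 + 3×5 + 2×3 + 2×4 + 9×4 = 70
B: 15×2 + 1×1 + 1×1 + 3×3 + 2×5 + 2×0 + 9×1 = 60
C: 15×3 + 1×3 + 1×2 + 3×0 + 2×1 + 2×3 + 9×3 = 85
D: 15×1 + 1×0 + 1×0 + 3×2 + 2×0 + 2×5 + 9×0 = 31
E: 15×5 + 1×5 + 1×4 + 3×1 + 2×2 + 2×1 + 9×2 = 111
F: 15×4 + 1×4 + 1×5 + 3×4 + 2×4 + 2×2 + 9×5 = 138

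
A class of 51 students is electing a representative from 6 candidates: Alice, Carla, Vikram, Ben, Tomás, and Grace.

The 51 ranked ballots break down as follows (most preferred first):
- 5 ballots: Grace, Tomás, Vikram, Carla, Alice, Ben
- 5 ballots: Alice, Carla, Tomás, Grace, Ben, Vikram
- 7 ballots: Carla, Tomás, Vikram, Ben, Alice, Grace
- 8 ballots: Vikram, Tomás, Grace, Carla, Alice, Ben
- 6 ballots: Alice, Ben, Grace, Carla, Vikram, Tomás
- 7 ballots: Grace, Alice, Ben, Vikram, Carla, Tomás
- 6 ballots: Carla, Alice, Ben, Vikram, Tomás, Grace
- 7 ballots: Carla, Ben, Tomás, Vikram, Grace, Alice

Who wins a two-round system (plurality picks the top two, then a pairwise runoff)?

Round 1 first-place votes: Alice 11, Carla 20, Vikram 8, Ben 0, Tomás 0, Grace 12. Carla and Grace advance.
Runoff: Carla is ranked above Grace on 25 ballots, Grace above Carla on 26.

Grace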